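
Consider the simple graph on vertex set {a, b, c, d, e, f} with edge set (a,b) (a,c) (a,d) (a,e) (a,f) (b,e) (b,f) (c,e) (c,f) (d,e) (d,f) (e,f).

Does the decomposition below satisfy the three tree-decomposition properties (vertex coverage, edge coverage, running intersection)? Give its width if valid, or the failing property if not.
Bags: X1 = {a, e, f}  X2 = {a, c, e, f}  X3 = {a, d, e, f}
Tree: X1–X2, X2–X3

A tree decomposition must satisfy three properties: every vertex lies in some bag; for every edge, both endpoints lie together in some bag; and for every vertex, the bags containing it form a connected subtree. Here vertex b appears in no bag, so the decomposition is invalid.

No — vertex b appears in no bag.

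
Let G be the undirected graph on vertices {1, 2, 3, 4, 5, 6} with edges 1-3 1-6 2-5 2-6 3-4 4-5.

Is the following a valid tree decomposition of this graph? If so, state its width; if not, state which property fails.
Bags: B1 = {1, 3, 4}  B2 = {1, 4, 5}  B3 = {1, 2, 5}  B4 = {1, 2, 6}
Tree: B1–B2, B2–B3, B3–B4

Checking the three conditions: (i) the bags cover all of {1, 2, 3, 4, 5, 6}; (ii) for each edge, some bag contains both endpoints; (iii) the bags containing any fixed vertex form a subtree. All hold, so the decomposition is valid with width 3 − 1 = 2.

Yes; width 2.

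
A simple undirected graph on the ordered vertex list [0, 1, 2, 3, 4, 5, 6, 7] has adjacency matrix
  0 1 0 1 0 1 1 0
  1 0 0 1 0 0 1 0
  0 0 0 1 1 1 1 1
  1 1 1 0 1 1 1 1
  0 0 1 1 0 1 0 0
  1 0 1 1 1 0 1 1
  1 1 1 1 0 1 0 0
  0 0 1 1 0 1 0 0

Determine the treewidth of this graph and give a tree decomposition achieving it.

Treewidth 3.
One optimal decomposition is:
Bags: B1 = {0, 3, 5, 6}  B2 = {2, 3, 5, 6}  B3 = {2, 3, 4, 5}  B4 = {0, 1, 3, 6}  B5 = {2, 3, 5, 7}
Tree: B1–B2, B2–B3, B1–B4, B2–B5

The largest bag has 4 vertices, giving width 3; this decomposition certifies tw(G) ≤ 3. For the lower bound, the 4 vertices {0, 1, 3, 6} are pairwise adjacent, and any tree decomposition puts a clique entirely inside one bag — forcing width ≥ 3. Therefore the treewidth is 3.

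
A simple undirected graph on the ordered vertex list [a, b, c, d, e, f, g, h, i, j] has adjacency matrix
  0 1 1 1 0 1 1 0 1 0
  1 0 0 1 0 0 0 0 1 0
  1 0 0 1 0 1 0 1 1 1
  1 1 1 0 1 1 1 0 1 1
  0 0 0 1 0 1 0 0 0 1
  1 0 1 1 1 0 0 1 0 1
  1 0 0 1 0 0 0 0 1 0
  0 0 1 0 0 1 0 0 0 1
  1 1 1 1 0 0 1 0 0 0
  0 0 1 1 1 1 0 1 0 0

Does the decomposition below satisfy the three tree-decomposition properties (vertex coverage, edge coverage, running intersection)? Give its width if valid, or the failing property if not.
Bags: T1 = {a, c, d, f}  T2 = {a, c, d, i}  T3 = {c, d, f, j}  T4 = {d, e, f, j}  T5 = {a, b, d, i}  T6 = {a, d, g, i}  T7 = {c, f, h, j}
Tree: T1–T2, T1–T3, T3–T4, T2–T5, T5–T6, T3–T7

Yes; width 3.

Every vertex of G appears in some bag (union = {a, b, c, d, e, f, g, h, i, j}); every edge is covered by a bag; and for each vertex v the set of bags containing v is connected in the bag tree. The decomposition is therefore valid. The largest bag has 4 vertices, so the width is 3.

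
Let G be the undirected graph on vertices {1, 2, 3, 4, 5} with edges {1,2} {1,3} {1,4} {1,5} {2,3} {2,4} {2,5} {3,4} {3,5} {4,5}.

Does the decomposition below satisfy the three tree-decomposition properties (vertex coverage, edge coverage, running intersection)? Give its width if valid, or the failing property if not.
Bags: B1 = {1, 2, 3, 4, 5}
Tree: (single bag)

Yes; width 4.

Vertex coverage: the bags together contain {1, 2, 3, 4, 5}, the full vertex set. Edge coverage: each edge of G has both endpoints in at least one bag. Running intersection: for every vertex, the bags containing it form a connected subtree. All three properties hold, so this is a valid tree decomposition of width max|bag| − 1 = 4, and hence tw(G) ≤ 4.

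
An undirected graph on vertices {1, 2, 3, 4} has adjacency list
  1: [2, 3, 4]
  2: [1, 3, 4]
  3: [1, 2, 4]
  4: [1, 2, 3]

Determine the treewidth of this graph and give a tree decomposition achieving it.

A single bag containing all 4 vertices is trivially a valid decomposition of width 3. For the lower bound, the 4 vertices {1, 2, 3, 4} are pairwise adjacent, and any tree decomposition puts a clique entirely inside one bag — forcing width ≥ 3. Therefore the treewidth is 3.

Treewidth 3.
One such decomposition:
Bags: B1 = {1, 2, 3, 4}
Tree: (single bag)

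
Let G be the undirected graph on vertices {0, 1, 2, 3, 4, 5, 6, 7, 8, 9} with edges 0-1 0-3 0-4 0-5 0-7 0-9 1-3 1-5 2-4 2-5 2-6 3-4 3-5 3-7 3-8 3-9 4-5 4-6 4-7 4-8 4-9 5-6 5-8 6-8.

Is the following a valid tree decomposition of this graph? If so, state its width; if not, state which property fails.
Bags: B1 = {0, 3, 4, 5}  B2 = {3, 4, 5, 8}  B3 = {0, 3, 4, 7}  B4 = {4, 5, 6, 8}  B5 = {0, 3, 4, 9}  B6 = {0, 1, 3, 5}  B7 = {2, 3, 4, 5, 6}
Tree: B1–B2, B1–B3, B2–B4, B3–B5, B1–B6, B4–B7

No — bags containing vertex 3 are not connected in the tree.

A tree decomposition must satisfy three properties: every vertex lies in some bag; for every edge, both endpoints lie together in some bag; and for every vertex, the bags containing it form a connected subtree. Here bags containing vertex 3 are not connected in the tree, so the decomposition is invalid.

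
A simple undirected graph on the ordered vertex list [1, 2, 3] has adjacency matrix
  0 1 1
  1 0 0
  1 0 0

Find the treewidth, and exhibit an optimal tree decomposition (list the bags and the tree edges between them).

Every bag has size at most 2, so the width is 2 − 1 = 1 and tw(G) ≤ 1. Any graph with an edge has treewidth ≥ 1, and G has the edge 1–3. Hence tw(G) = 1 exactly.

Treewidth 1.
One optimal decomposition is:
Bags: B1 = {1, 3}  B2 = {1, 2}
Tree: B1–B2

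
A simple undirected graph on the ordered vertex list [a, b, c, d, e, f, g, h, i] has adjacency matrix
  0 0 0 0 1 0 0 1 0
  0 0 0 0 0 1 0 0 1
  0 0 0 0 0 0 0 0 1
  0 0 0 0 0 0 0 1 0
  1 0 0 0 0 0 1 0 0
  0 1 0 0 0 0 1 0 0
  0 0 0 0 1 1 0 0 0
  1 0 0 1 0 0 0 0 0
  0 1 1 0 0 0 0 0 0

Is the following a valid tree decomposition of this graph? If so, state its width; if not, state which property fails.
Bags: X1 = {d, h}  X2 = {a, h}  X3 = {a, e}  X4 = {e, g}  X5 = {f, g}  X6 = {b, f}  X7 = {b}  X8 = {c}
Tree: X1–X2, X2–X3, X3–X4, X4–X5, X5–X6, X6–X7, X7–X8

No — vertex i appears in no bag.

A tree decomposition must satisfy three properties: every vertex lies in some bag; for every edge, both endpoints lie together in some bag; and for every vertex, the bags containing it form a connected subtree. Here vertex i appears in no bag, so the decomposition is invalid.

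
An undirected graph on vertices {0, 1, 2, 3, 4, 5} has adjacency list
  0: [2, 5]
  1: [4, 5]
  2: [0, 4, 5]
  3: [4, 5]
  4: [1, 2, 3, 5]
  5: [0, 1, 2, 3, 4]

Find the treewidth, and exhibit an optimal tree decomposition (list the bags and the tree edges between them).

Treewidth 2.
One optimal decomposition is:
Bags: B1 = {2, 4, 5}  B2 = {0, 2, 5}  B3 = {1, 4, 5}  B4 = {3, 4, 5}
Tree: B1–B2, B1–B3, B3–B4

Each bag holds 3 vertices, so the decomposition has width 2, which upper-bounds the treewidth. On the other hand G contains the 3-clique {0, 2, 5}. A clique must lie in a single bag of any decomposition, so no decomposition can have width below 2. Combining the bounds, tw(G) = 2.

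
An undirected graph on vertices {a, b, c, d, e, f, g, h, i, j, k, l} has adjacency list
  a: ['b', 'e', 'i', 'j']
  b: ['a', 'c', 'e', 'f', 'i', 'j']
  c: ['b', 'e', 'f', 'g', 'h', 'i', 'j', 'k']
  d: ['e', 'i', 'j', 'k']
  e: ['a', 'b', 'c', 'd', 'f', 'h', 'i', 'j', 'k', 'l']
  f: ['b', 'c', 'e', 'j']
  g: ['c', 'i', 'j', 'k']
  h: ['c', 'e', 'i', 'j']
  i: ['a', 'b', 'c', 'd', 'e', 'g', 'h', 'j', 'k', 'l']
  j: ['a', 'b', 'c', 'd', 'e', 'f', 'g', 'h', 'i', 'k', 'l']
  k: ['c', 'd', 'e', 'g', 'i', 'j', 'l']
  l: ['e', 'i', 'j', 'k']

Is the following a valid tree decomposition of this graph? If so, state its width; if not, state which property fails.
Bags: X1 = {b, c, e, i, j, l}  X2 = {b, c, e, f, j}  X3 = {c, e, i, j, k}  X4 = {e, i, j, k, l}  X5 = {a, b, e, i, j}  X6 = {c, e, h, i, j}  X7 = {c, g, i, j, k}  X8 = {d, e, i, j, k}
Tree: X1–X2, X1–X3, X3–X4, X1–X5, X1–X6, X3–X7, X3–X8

No — bags containing vertex l are not connected in the tree.

A tree decomposition must satisfy three properties: every vertex lies in some bag; for every edge, both endpoints lie together in some bag; and for every vertex, the bags containing it form a connected subtree. Here bags containing vertex l are not connected in the tree, so the decomposition is invalid.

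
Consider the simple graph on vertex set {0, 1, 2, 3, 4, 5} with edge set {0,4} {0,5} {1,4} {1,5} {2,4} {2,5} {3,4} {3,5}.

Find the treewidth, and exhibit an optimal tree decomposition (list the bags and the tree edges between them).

Treewidth 2.
One optimal decomposition is:
Bags: B1 = {0, 4, 5}  B2 = {3, 4, 5}  B3 = {1, 4, 5}  B4 = {2, 4, 5}
Tree: B1–B2, B2–B3, B3–B4

Each bag holds 3 vertices, so the decomposition has width 2, which upper-bounds the treewidth. The edges 0–4–3–5–0 form a cycle, so G is not a tree and its treewidth is at least 2. The upper and lower bounds meet at 2, so that is the treewidth.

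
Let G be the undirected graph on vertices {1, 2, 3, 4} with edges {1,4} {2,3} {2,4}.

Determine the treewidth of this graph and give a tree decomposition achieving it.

Treewidth 1.
One optimal decomposition is:
Bags: B1 = {1, 4}  B2 = {2, 4}  B3 = {2, 3}
Tree: B1–B2, B2–B3

Each bag holds 2 vertices, so the decomposition has width 1, which upper-bounds the treewidth. Since G has at least one edge (e.g. 1–4), it is not an edgeless graph, so tw(G) ≥ 1. The upper and lower bounds meet at 1, so that is the treewidth.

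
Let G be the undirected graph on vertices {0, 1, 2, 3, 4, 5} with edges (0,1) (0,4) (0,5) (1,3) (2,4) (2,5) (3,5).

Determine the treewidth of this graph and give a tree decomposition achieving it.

The largest bag has 3 vertices, giving width 2; this decomposition certifies tw(G) ≤ 2. The edges 4–2–5–0–4 form a cycle, so G is not a tree and its treewidth is at least 2. The upper and lower bounds meet at 2, so that is the treewidth.

Treewidth 2.
Bags: B1 = {0, 2, 4}  B2 = {0, 2, 5}  B3 = {0, 1, 5}  B4 = {1, 3, 5}
Tree: B1–B2, B2–B3, B3–B4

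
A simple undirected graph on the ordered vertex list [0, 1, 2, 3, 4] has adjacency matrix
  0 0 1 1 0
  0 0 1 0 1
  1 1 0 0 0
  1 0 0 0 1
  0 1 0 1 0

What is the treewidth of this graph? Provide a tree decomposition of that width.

Every bag has size at most 3, so the width is 3 − 1 = 2 and tw(G) ≤ 2. For the lower bound, G contains the cycle 2–0–3–4–1–2, so G is not a forest; only forests have treewidth ≤ 1, hence tw(G) ≥ 2. Therefore the treewidth is 2.

Treewidth 2.
Bags: B1 = {0, 2, 3}  B2 = {2, 3, 4}  B3 = {1, 2, 4}
Tree: B1–B2, B2–B3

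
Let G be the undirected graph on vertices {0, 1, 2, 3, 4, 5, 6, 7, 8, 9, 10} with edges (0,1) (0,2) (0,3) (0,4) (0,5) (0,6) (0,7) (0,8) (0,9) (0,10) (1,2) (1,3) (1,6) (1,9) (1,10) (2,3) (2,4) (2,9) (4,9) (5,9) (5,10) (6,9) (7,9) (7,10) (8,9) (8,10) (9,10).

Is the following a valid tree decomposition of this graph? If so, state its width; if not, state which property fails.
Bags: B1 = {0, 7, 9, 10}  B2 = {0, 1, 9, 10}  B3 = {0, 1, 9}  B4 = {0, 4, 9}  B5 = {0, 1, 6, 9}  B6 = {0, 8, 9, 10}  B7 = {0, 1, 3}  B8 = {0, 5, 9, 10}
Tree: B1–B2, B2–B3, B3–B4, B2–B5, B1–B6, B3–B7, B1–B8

No — vertex 2 appears in no bag.

A tree decomposition must satisfy three properties: every vertex lies in some bag; for every edge, both endpoints lie together in some bag; and for every vertex, the bags containing it form a connected subtree. Here vertex 2 appears in no bag, so the decomposition is invalid.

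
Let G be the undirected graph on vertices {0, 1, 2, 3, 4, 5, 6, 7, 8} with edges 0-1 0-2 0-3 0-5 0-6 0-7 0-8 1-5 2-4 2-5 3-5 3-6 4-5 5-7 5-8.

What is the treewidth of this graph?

2

A width-2 tree decomposition is:
Bags: B1 = {0, 5, 8}  B2 = {0, 1, 5}  B3 = {0, 3, 5}  B4 = {0, 5, 7}  B5 = {0, 2, 5}  B6 = {0, 3, 6}  B7 = {2, 4, 5}
Tree: B1–B2, B1–B3, B3–B4, B2–B5, B3–B6, B5–B7
Every bag has size at most 3, so the width is 3 − 1 = 2 and tw(G) ≤ 2. On the other hand G contains the 3-clique {0, 1, 5}. A clique must lie in a single bag of any decomposition, so no decomposition can have width below 2. Therefore the treewidth is 2.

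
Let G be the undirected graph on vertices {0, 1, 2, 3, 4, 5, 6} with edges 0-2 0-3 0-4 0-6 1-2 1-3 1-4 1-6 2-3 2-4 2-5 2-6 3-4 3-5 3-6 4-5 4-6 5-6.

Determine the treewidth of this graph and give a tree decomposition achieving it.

Treewidth 4.
Bags: B1 = {2, 3, 4, 5, 6}  B2 = {1, 2, 3, 4, 6}  B3 = {0, 2, 3, 4, 6}
Tree: B1–B2, B2–B3

The largest bag has 5 vertices, giving width 4; this decomposition certifies tw(G) ≤ 4. Conversely, {0, 2, 3, 4, 6} is a clique of size 5, and the vertices of any clique must share a bag in every tree decomposition; so some bag has ≥ 5 vertices and tw(G) ≥ 4. Therefore the treewidth is 4.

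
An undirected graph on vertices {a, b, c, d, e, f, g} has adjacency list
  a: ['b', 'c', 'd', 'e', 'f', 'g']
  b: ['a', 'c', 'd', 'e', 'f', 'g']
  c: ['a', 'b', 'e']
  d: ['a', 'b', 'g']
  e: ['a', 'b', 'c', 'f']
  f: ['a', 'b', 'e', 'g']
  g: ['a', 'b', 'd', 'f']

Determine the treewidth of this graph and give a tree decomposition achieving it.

Each bag holds 4 vertices, so the decomposition has width 3, which upper-bounds the treewidth. On the other hand G contains the 4-clique {a, b, d, g}. A clique must lie in a single bag of any decomposition, so no decomposition can have width below 3. Combining the bounds, tw(G) = 3.

Treewidth 3.
Bags: B1 = {a, b, f, g}  B2 = {a, b, e, f}  B3 = {a, b, c, e}  B4 = {a, b, d, g}
Tree: B1–B2, B2–B3, B1–B4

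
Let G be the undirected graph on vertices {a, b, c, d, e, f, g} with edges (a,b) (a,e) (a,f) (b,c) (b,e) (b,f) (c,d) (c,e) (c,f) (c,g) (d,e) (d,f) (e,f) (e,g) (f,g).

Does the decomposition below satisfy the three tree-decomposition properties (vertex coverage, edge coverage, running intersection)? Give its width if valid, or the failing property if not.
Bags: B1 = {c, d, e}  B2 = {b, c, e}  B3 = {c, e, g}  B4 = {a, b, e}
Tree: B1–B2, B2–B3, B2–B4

No — vertex f appears in no bag.

A tree decomposition must satisfy three properties: every vertex lies in some bag; for every edge, both endpoints lie together in some bag; and for every vertex, the bags containing it form a connected subtree. Here vertex f appears in no bag, so the decomposition is invalid.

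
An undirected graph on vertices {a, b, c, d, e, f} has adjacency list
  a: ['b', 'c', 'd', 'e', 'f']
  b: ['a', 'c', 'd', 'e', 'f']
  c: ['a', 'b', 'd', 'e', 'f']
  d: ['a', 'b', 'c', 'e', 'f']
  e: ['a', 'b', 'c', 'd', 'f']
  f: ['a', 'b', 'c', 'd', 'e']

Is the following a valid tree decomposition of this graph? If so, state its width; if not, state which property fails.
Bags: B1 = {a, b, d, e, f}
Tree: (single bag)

No — vertex c appears in no bag.

A tree decomposition must satisfy three properties: every vertex lies in some bag; for every edge, both endpoints lie together in some bag; and for every vertex, the bags containing it form a connected subtree. Here vertex c appears in no bag, so the decomposition is invalid.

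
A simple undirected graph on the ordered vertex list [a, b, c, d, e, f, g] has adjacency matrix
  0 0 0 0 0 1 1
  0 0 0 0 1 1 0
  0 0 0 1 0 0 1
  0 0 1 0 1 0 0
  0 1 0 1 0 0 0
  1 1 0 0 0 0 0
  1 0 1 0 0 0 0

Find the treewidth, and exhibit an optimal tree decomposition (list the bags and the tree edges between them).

Each bag holds 3 vertices, so the decomposition has width 2, which upper-bounds the treewidth. The edges b–f–a–g–c–d–e–b form a cycle, so G is not a tree and its treewidth is at least 2. Therefore the treewidth is 2.

Treewidth 2.
One such decomposition:
Bags: B1 = {a, b, f}  B2 = {a, b, g}  B3 = {b, c, g}  B4 = {b, c, d}  B5 = {b, d, e}
Tree: B1–B2, B2–B3, B3–B4, B4–B5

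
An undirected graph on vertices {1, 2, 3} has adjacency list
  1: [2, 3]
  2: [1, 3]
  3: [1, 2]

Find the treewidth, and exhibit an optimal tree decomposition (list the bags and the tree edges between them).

A single bag containing all 3 vertices is trivially a valid decomposition of width 2. Conversely, {1, 2, 3} is a clique of size 3, and the vertices of any clique must share a bag in every tree decomposition; so some bag has ≥ 3 vertices and tw(G) ≥ 2. Combining the bounds, tw(G) = 2.

Treewidth 2.
One such decomposition:
Bags: B1 = {1, 2, 3}
Tree: (single bag)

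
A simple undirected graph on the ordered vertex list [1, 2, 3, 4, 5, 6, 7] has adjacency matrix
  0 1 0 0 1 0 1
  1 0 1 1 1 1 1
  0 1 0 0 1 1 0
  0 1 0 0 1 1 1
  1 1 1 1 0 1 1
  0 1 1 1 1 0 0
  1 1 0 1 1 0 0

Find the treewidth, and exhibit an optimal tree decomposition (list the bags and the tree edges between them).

The largest bag has 4 vertices, giving width 3; this decomposition certifies tw(G) ≤ 3. For the lower bound, the 4 vertices {1, 2, 5, 7} are pairwise adjacent, and any tree decomposition puts a clique entirely inside one bag — forcing width ≥ 3. The upper and lower bounds meet at 3, so that is the treewidth.

Treewidth 3.
One optimal decomposition is:
Bags: B1 = {2, 4, 5, 7}  B2 = {2, 4, 5, 6}  B3 = {2, 3, 5, 6}  B4 = {1, 2, 5, 7}
Tree: B1–B2, B2–B3, B1–B4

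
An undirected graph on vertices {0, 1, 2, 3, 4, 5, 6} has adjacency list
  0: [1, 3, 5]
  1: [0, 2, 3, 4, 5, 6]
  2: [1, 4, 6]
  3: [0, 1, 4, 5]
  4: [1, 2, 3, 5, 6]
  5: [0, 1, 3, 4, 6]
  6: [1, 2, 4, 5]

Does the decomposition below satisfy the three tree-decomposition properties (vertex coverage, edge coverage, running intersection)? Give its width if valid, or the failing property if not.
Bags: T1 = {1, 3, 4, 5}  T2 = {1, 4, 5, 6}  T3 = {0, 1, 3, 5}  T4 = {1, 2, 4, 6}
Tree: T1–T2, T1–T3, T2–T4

Vertex coverage: the bags together contain {0, 1, 2, 3, 4, 5, 6}, the full vertex set. Edge coverage: each edge of G has both endpoints in at least one bag. Running intersection: for every vertex, the bags containing it form a connected subtree. All three properties hold, so this is a valid tree decomposition of width max|bag| − 1 = 3, and hence tw(G) ≤ 3.

Yes; width 3.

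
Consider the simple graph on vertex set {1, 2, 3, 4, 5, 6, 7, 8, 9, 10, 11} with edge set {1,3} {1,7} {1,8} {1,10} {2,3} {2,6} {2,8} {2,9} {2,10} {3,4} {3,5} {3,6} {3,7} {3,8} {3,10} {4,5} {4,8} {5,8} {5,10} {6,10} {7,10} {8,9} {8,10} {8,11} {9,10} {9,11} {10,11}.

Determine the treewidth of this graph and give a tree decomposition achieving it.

Each bag holds 4 vertices, so the decomposition has width 3, which upper-bounds the treewidth. On the other hand G contains the 4-clique {8, 9, 10, 11}. A clique must lie in a single bag of any decomposition, so no decomposition can have width below 3. Therefore the treewidth is 3.

Treewidth 3.
Bags: B1 = {2, 3, 8, 10}  B2 = {1, 3, 8, 10}  B3 = {3, 5, 8, 10}  B4 = {2, 3, 6, 10}  B5 = {1, 3, 7, 10}  B6 = {2, 8, 9, 10}  B7 = {3, 4, 5, 8}  B8 = {8, 9, 10, 11}
Tree: B1–B2, B2–B3, B1–B4, B2–B5, B1–B6, B3–B7, B6–B8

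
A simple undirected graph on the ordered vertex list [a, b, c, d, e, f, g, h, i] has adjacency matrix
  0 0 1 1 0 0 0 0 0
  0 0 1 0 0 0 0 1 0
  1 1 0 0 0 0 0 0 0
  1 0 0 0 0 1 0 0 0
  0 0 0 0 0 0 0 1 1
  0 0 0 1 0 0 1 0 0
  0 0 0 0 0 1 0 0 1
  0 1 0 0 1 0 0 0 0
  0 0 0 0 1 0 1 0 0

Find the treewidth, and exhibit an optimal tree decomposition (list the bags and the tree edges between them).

Treewidth 2.
One optimal decomposition is:
Bags: B1 = {e, h, i}  B2 = {g, h, i}  B3 = {f, g, h}  B4 = {d, f, h}  B5 = {a, d, h}  B6 = {a, c, h}  B7 = {b, c, h}
Tree: B1–B2, B2–B3, B3–B4, B4–B5, B5–B6, B6–B7

Each bag holds 3 vertices, so the decomposition has width 2, which upper-bounds the treewidth. For the lower bound, G contains the cycle h–e–i–g–f–d–a–c–b–h, so G is not a forest; only forests have treewidth ≤ 1, hence tw(G) ≥ 2. Hence tw(G) = 2 exactly.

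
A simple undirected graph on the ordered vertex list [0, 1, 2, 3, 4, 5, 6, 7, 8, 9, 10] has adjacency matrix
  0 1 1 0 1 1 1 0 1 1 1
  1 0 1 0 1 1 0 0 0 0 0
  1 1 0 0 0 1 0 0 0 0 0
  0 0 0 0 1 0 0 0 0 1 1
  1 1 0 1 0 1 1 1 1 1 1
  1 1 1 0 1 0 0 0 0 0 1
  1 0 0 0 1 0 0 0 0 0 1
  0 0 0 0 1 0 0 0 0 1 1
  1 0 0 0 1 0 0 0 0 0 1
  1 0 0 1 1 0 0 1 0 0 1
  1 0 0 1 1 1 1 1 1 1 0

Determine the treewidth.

A width-3 tree decomposition is:
Bags: B1 = {0, 1, 4, 5}  B2 = {0, 4, 5, 10}  B3 = {0, 4, 8, 10}  B4 = {0, 4, 9, 10}  B5 = {0, 1, 2, 5}  B6 = {0, 4, 6, 10}  B7 = {4, 7, 9, 10}  B8 = {3, 4, 9, 10}
Tree: B1–B2, B2–B3, B3–B4, B1–B5, B3–B6, B4–B7, B4–B8
The largest bag has 4 vertices, giving width 3; this decomposition certifies tw(G) ≤ 3. On the other hand G contains the 4-clique {0, 1, 2, 5}. A clique must lie in a single bag of any decomposition, so no decomposition can have width below 3. Combining the bounds, tw(G) = 3.

3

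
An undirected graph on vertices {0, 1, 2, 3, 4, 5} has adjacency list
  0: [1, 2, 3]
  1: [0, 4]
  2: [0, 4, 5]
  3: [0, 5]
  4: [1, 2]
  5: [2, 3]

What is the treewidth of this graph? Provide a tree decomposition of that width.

Every bag has size at most 3, so the width is 3 − 1 = 2 and tw(G) ≤ 2. For the lower bound, G contains the cycle 3–5–2–0–3, so G is not a forest; only forests have treewidth ≤ 1, hence tw(G) ≥ 2. Combining the bounds, tw(G) = 2.

Treewidth 2.
One optimal decomposition is:
Bags: B1 = {0, 3, 5}  B2 = {0, 2, 5}  B3 = {0, 1, 2}  B4 = {1, 2, 4}
Tree: B1–B2, B2–B3, B3–B4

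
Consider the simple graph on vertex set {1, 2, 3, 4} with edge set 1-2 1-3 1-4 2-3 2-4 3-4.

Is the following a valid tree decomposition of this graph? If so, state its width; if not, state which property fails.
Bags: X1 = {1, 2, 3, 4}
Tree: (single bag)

Yes; width 3.

Vertex coverage: the bags together contain {1, 2, 3, 4}, the full vertex set. Edge coverage: each edge of G has both endpoints in at least one bag. Running intersection: for every vertex, the bags containing it form a connected subtree. All three properties hold, so this is a valid tree decomposition of width max|bag| − 1 = 3, and hence tw(G) ≤ 3.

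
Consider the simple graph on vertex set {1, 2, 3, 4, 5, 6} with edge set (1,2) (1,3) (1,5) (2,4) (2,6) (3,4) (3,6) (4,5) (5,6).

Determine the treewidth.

A width-3 tree decomposition is:
Bags: B1 = {1, 4, 5, 6}  B2 = {1, 2, 4, 6}  B3 = {1, 3, 4, 6}
Tree: B1–B2, B2–B3
Each bag holds 4 vertices, so the decomposition has width 3, which upper-bounds the treewidth. For the lower bound: the 4 vertex sets {5,6}, {1,2}, {4}, {3} are disjoint, each induces a connected subgraph, and every pair is joined by at least one edge of G. Contracting each set to a single vertex therefore yields K_{4} as a minor, and since treewidth is minor-monotone, tw(G) ≥ tw(K_{4}) = 3. Hence tw(G) = 3 exactly.

3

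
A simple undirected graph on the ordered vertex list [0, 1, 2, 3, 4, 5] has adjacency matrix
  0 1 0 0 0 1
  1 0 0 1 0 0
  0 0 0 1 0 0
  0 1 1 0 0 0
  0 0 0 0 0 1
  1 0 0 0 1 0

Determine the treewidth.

1

A width-1 tree decomposition is:
Bags: B1 = {2, 3}  B2 = {1, 3}  B3 = {0, 1}  B4 = {0, 5}  B5 = {4, 5}
Tree: B1–B2, B2–B3, B3–B4, B4–B5
The largest bag has 2 vertices, giving width 1; this decomposition certifies tw(G) ≤ 1. G has an edge, so its treewidth is at least 1. Therefore the treewidth is 1.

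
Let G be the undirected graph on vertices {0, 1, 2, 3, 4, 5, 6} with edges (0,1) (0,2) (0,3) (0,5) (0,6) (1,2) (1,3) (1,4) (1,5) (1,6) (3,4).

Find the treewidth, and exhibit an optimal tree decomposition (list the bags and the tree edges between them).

Treewidth 2.
One optimal decomposition is:
Bags: B1 = {0, 1, 5}  B2 = {0, 1, 2}  B3 = {0, 1, 3}  B4 = {1, 3, 4}  B5 = {0, 1, 6}
Tree: B1–B2, B2–B3, B3–B4, B2–B5

Every bag has size at most 3, so the width is 3 − 1 = 2 and tw(G) ≤ 2. For the lower bound, the 3 vertices {0, 1, 2} are pairwise adjacent, and any tree decomposition puts a clique entirely inside one bag — forcing width ≥ 2. The upper and lower bounds meet at 2, so that is the treewidth.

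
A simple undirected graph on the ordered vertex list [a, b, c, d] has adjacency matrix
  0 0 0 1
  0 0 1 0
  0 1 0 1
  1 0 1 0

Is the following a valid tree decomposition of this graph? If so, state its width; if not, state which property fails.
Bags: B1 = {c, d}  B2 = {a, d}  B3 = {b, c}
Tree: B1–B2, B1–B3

Yes; width 1.

Checking the three conditions: (i) the bags cover all of {a, b, c, d}; (ii) for each edge, some bag contains both endpoints; (iii) the bags containing any fixed vertex form a subtree. All hold, so the decomposition is valid with width 2 − 1 = 1.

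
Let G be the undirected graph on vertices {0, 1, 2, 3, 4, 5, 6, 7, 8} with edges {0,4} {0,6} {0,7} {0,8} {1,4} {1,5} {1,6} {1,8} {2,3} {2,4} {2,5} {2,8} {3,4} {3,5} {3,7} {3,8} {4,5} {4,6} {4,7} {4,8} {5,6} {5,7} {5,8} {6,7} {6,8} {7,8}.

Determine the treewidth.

A width-4 tree decomposition is:
Bags: B1 = {3, 4, 5, 7, 8}  B2 = {2, 3, 4, 5, 8}  B3 = {4, 5, 6, 7, 8}  B4 = {1, 4, 5, 6, 8}  B5 = {0, 4, 6, 7, 8}
Tree: B1–B2, B1–B3, B3–B4, B3–B5
Every bag has size at most 5, so the width is 5 − 1 = 4 and tw(G) ≤ 4. For the lower bound, the 5 vertices {0, 4, 6, 7, 8} are pairwise adjacent, and any tree decomposition puts a clique entirely inside one bag — forcing width ≥ 4. Combining the bounds, tw(G) = 4.

4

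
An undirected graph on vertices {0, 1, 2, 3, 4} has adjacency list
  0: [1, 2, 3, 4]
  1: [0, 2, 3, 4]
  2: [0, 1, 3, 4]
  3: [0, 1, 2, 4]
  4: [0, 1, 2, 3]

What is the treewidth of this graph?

4

A width-4 tree decomposition is:
Bags: B1 = {0, 1, 2, 3, 4}
Tree: (single bag)
With just one bag of size 5, the width is 5 − 1 = 4, so tw(G) ≤ 4. On the other hand G contains the 5-clique {0, 1, 2, 3, 4}. A clique must lie in a single bag of any decomposition, so no decomposition can have width below 4. The upper and lower bounds meet at 4, so that is the treewidth.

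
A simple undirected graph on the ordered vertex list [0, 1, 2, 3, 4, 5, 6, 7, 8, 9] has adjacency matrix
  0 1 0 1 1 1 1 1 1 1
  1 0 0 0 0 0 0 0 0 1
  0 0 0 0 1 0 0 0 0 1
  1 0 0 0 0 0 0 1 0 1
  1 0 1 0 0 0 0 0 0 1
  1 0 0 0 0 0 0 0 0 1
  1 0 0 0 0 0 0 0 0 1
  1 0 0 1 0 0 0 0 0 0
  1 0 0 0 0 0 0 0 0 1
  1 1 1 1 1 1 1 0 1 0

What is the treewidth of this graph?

2

A width-2 tree decomposition is:
Bags: B1 = {0, 8, 9}  B2 = {0, 3, 9}  B3 = {0, 4, 9}  B4 = {0, 6, 9}  B5 = {0, 3, 7}  B6 = {0, 1, 9}  B7 = {0, 5, 9}  B8 = {2, 4, 9}
Tree: B1–B2, B1–B3, B3–B4, B2–B5, B3–B6, B3–B7, B3–B8
Each bag holds 3 vertices, so the decomposition has width 2, which upper-bounds the treewidth. Conversely, {0, 1, 9} is a clique of size 3, and the vertices of any clique must share a bag in every tree decomposition; so some bag has ≥ 3 vertices and tw(G) ≥ 2. Hence tw(G) = 2 exactly.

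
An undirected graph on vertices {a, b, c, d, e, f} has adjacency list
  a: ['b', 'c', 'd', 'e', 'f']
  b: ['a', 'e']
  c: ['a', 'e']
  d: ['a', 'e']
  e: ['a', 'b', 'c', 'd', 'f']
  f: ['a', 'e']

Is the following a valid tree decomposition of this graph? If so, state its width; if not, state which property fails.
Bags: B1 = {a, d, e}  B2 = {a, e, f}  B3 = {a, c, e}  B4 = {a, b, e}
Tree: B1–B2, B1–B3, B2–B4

Yes; width 2.

Checking the three conditions: (i) the bags cover all of {a, b, c, d, e, f}; (ii) for each edge, some bag contains both endpoints; (iii) the bags containing any fixed vertex form a subtree. All hold, so the decomposition is valid with width 3 − 1 = 2.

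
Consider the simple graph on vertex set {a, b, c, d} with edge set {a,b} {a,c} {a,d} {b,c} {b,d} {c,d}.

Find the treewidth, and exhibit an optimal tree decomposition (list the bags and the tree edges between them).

Treewidth 3.
One optimal decomposition is:
Bags: B1 = {a, b, c, d}
Tree: (single bag)

A single bag containing all 4 vertices is trivially a valid decomposition of width 3. For the lower bound, the 4 vertices {a, b, c, d} are pairwise adjacent, and any tree decomposition puts a clique entirely inside one bag — forcing width ≥ 3. The upper and lower bounds meet at 3, so that is the treewidth.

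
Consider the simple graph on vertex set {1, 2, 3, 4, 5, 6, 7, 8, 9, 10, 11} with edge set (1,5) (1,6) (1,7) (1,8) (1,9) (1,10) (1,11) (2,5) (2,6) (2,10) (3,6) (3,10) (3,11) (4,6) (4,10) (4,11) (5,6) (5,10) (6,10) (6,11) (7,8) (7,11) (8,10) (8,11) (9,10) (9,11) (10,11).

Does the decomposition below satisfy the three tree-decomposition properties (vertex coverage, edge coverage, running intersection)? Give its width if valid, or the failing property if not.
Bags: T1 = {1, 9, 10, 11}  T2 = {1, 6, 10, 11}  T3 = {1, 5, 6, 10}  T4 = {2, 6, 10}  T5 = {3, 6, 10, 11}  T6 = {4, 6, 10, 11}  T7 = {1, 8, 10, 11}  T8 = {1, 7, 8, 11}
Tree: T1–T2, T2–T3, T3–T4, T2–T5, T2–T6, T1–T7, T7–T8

No — edge (5,2) lies in no bag.

A tree decomposition must satisfy three properties: every vertex lies in some bag; for every edge, both endpoints lie together in some bag; and for every vertex, the bags containing it form a connected subtree. Here edge (5,2) lies in no bag, so the decomposition is invalid.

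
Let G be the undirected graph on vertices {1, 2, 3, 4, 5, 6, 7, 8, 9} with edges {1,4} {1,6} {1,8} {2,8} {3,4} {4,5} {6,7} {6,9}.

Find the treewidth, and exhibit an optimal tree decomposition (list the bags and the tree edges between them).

Every bag has size at most 2, so the width is 2 − 1 = 1 and tw(G) ≤ 1. Since G has at least one edge (e.g. 5–4), it is not an edgeless graph, so tw(G) ≥ 1. The upper and lower bounds meet at 1, so that is the treewidth.

Treewidth 1.
One such decomposition:
Bags: B1 = {4, 5}  B2 = {1, 4}  B3 = {1, 8}  B4 = {1, 6}  B5 = {6, 7}  B6 = {3, 4}  B7 = {2, 8}  B8 = {6, 9}
Tree: B1–B2, B2–B3, B2–B4, B4–B5, B2–B6, B3–B7, B5–B8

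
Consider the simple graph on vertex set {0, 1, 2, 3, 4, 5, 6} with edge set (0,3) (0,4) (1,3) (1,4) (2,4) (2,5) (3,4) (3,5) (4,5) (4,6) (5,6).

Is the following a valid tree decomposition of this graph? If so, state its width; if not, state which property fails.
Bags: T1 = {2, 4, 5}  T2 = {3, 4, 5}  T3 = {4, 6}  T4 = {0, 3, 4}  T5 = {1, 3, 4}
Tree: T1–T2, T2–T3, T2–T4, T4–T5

No — edge (5,6) lies in no bag.

A tree decomposition must satisfy three properties: every vertex lies in some bag; for every edge, both endpoints lie together in some bag; and for every vertex, the bags containing it form a connected subtree. Here edge (5,6) lies in no bag, so the decomposition is invalid.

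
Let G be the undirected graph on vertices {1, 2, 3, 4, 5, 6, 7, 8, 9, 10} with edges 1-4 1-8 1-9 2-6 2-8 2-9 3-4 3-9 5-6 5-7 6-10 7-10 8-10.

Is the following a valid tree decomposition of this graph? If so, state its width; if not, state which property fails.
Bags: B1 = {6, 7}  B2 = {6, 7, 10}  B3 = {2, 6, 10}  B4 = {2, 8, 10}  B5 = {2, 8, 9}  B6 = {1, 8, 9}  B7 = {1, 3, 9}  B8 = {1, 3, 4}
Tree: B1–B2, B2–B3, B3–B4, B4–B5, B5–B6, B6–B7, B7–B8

No — vertex 5 appears in no bag.

A tree decomposition must satisfy three properties: every vertex lies in some bag; for every edge, both endpoints lie together in some bag; and for every vertex, the bags containing it form a connected subtree. Here vertex 5 appears in no bag, so the decomposition is invalid.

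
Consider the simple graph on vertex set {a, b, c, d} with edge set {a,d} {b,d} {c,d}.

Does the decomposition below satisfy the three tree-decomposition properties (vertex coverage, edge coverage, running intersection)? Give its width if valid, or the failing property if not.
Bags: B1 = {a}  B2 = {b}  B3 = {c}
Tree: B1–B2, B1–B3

A tree decomposition must satisfy three properties: every vertex lies in some bag; for every edge, both endpoints lie together in some bag; and for every vertex, the bags containing it form a connected subtree. Here vertex d appears in no bag, so the decomposition is invalid.

No — vertex d appears in no bag.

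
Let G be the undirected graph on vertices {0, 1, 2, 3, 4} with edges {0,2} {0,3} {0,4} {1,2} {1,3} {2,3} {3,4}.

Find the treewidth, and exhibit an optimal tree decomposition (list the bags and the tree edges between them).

Every bag has size at most 3, so the width is 3 − 1 = 2 and tw(G) ≤ 2. Conversely, {0, 2, 3} is a clique of size 3, and the vertices of any clique must share a bag in every tree decomposition; so some bag has ≥ 3 vertices and tw(G) ≥ 2. The upper and lower bounds meet at 2, so that is the treewidth.

Treewidth 2.
One such decomposition:
Bags: B1 = {0, 2, 3}  B2 = {1, 2, 3}  B3 = {0, 3, 4}
Tree: B1–B2, B1–B3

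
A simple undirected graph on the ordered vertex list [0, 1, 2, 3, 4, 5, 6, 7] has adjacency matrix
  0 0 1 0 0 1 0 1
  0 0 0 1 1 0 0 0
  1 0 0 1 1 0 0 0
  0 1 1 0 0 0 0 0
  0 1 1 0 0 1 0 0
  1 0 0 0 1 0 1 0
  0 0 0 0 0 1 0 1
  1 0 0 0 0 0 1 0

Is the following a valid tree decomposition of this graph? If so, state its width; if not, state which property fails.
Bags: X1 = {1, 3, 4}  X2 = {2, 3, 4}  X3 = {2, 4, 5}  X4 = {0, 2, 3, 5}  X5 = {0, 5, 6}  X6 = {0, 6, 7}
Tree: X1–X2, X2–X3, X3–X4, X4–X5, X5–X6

A tree decomposition must satisfy three properties: every vertex lies in some bag; for every edge, both endpoints lie together in some bag; and for every vertex, the bags containing it form a connected subtree. Here bags containing vertex 3 are not connected in the tree, so the decomposition is invalid.

No — bags containing vertex 3 are not connected in the tree.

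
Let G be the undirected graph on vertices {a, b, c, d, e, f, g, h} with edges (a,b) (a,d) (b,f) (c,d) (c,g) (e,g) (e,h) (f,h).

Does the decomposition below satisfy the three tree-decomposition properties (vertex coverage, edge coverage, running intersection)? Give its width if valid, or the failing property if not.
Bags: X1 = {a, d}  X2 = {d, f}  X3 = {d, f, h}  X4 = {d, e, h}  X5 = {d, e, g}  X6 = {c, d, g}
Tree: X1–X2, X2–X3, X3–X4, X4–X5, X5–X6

No — vertex b appears in no bag.

A tree decomposition must satisfy three properties: every vertex lies in some bag; for every edge, both endpoints lie together in some bag; and for every vertex, the bags containing it form a connected subtree. Here vertex b appears in no bag, so the decomposition is invalid.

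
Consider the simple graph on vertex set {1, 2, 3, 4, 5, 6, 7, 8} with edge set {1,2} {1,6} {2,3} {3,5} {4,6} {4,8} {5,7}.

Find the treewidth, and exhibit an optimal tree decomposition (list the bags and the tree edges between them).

The largest bag has 2 vertices, giving width 1; this decomposition certifies tw(G) ≤ 1. Since G has at least one edge (e.g. 8–4), it is not an edgeless graph, so tw(G) ≥ 1. Combining the bounds, tw(G) = 1.

Treewidth 1.
One such decomposition:
Bags: B1 = {4, 8}  B2 = {4, 6}  B3 = {1, 6}  B4 = {1, 2}  B5 = {2, 3}  B6 = {3, 5}  B7 = {5, 7}
Tree: B1–B2, B2–B3, B3–B4, B4–B5, B5–B6, B6–B7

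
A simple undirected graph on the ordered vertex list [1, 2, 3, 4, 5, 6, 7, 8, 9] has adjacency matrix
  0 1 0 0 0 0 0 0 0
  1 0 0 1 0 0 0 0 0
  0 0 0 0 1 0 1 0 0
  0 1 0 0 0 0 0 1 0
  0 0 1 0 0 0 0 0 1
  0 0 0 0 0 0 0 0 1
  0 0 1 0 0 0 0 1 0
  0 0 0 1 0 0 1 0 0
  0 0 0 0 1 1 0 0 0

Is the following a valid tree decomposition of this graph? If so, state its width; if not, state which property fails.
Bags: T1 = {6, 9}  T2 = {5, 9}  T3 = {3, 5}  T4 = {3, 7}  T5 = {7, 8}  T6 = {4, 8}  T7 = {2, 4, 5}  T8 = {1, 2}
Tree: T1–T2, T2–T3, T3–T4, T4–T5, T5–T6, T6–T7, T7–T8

A tree decomposition must satisfy three properties: every vertex lies in some bag; for every edge, both endpoints lie together in some bag; and for every vertex, the bags containing it form a connected subtree. Here bags containing vertex 5 are not connected in the tree, so the decomposition is invalid.

No — bags containing vertex 5 are not connected in the tree.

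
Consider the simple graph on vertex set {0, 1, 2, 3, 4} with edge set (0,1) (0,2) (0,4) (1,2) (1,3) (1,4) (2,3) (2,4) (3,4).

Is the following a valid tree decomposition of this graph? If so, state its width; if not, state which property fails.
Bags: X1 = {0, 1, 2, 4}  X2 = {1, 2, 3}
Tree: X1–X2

A tree decomposition must satisfy three properties: every vertex lies in some bag; for every edge, both endpoints lie together in some bag; and for every vertex, the bags containing it form a connected subtree. Here edge (4,3) lies in no bag, so the decomposition is invalid.

No — edge (4,3) lies in no bag.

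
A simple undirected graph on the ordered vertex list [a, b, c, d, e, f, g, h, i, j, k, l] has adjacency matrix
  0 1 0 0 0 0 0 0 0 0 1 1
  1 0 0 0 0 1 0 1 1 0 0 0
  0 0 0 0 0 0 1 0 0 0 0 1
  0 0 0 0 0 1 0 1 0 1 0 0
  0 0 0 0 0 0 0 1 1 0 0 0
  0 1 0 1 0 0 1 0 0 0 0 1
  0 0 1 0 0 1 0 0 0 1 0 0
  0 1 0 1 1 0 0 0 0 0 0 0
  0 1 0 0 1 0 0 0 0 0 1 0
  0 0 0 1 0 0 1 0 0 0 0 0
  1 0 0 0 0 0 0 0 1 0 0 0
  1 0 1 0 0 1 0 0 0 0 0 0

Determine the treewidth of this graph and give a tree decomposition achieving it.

Every bag has size at most 4, so the width is 4 − 1 = 3 and tw(G) ≤ 3. For the lower bound: the 4 vertex sets {e,i,k}, {h}, {b}, {a,d,f,l} are disjoint, each induces a connected subgraph, and every pair is joined by at least one edge of G. Contracting each set to a single vertex therefore yields K_{4} as a minor, and since treewidth is minor-monotone, tw(G) ≥ tw(K_{4}) = 3. The upper and lower bounds meet at 3, so that is the treewidth.

Treewidth 3.
One optimal decomposition is:
Bags: B1 = {e, h, i, k}  B2 = {b, h, i, k}  B3 = {a, b, h, k}  B4 = {a, b, d, h}  B5 = {a, b, d, f}  B6 = {a, d, f, l}  B7 = {d, f, j, l}  B8 = {f, g, j, l}  B9 = {c, g, j, l}
Tree: B1–B2, B2–B3, B3–B4, B4–B5, B5–B6, B6–B7, B7–B8, B8–B9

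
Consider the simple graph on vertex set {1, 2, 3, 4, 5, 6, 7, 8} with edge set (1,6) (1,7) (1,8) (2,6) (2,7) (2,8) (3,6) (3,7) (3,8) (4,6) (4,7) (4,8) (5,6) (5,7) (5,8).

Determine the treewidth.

3

A width-3 tree decomposition is:
Bags: B1 = {1, 6, 7, 8}  B2 = {5, 6, 7, 8}  B3 = {3, 6, 7, 8}  B4 = {2, 6, 7, 8}  B5 = {4, 6, 7, 8}
Tree: B1–B2, B2–B3, B3–B4, B4–B5
Every bag has size at most 4, so the width is 4 − 1 = 3 and tw(G) ≤ 3. For the lower bound: the 4 vertex sets {1,8}, {5,6}, {7}, {3} are disjoint, each induces a connected subgraph, and every pair is joined by at least one edge of G. Contracting each set to a single vertex therefore yields K_{4} as a minor, and since treewidth is minor-monotone, tw(G) ≥ tw(K_{4}) = 3. Therefore the treewidth is 3.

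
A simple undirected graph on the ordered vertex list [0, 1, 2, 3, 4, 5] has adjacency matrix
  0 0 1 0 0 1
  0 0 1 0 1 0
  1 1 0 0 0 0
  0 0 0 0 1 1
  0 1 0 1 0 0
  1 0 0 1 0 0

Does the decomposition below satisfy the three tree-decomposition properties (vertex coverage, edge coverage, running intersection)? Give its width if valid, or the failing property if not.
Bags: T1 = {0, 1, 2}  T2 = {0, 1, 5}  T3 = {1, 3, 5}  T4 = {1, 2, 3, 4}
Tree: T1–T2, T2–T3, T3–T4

No — bags containing vertex 2 are not connected in the tree.

A tree decomposition must satisfy three properties: every vertex lies in some bag; for every edge, both endpoints lie together in some bag; and for every vertex, the bags containing it form a connected subtree. Here bags containing vertex 2 are not connected in the tree, so the decomposition is invalid.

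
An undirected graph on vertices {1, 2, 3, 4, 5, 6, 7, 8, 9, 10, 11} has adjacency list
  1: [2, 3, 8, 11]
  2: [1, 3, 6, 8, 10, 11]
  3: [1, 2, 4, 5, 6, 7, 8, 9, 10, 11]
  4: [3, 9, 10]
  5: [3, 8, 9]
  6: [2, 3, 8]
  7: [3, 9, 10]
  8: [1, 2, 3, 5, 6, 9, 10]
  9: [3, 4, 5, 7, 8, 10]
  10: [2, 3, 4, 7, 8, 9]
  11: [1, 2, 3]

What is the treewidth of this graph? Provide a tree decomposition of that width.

Each bag holds 4 vertices, so the decomposition has width 3, which upper-bounds the treewidth. For the lower bound, the 4 vertices {3, 8, 9, 10} are pairwise adjacent, and any tree decomposition puts a clique entirely inside one bag — forcing width ≥ 3. Combining the bounds, tw(G) = 3.

Treewidth 3.
Bags: B1 = {2, 3, 8, 10}  B2 = {1, 2, 3, 8}  B3 = {3, 8, 9, 10}  B4 = {1, 2, 3, 11}  B5 = {2, 3, 6, 8}  B6 = {3, 7, 9, 10}  B7 = {3, 5, 8, 9}  B8 = {3, 4, 9, 10}
Tree: B1–B2, B1–B3, B2–B4, B1–B5, B3–B6, B3–B7, B6–B8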